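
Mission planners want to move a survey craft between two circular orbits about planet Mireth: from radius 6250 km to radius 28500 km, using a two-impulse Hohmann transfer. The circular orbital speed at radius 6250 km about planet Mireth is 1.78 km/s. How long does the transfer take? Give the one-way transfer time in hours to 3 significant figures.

From the circular-orbit relation v² = μ/r at r = 6250 km: μ = v²r = (1.78)² × 6250 = 19802.5 km³/s².
Semi-major axis of the transfer orbit: a_t = (6250 + 28500)/2 = 17375 km.
By Kepler's third law the transfer-orbit period is T = 2π√(a_t³/μ), so t = T/2 = 51130 s.
Converting: 51130 s ÷ 3600 s/hour = 14.2 hours.

t = 14.2 hours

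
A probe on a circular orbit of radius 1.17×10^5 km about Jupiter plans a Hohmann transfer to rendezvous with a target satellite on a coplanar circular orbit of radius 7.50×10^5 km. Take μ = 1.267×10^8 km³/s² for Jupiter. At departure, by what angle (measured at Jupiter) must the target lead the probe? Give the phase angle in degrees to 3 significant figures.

φ = 101°

Transfer-ellipse semi-major axis a_t = (r₁ + r₂)/2 = (1.170×10^5 + 7.500×10^5)/2 = 4.335×10^5 km.
Transfer time t = π√(a_t³/μ) = 79660 s.
Target angular speed ω₂ = √(μ/r₂³) = 1.733×10^-5 rad/s.
Angle swept by the target during transfer: ω₂·t = 1.3805 rad = 79.10°.
The probe traverses 180° on the transfer ellipse, so the target must lead by 180° − 79.10° = 101°.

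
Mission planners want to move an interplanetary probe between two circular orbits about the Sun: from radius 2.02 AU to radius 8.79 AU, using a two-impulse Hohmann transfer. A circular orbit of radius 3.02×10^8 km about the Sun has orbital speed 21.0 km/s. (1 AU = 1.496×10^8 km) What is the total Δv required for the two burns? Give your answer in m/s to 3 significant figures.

Δv = 9690 m/s

From the circular-orbit relation v² = μ/r at r = 3.02×10^8 km: μ = v²r = (21.0)² × 3.02×10^8 = 1.33182×10^11 km³/s².
In km: r₁ = 2.02 × 1.496×10^8 = 3.02192×10^8 km; r₂ = 8.79 × 1.496×10^8 = 1.314984×10^9 km.
The Hohmann ellipse has a_t = (r₁ + r₂)/2 = 8.08588×10^8 km.
At r₁ the circular-orbit speed is v₁ = √(μ/r₁) = 20.9933 km/s.
On the transfer ellipse at r₁, vis-viva equation gives v_p = √[μ(2/r₁ − 1/a_t)] = 26.7718 km/s.
First burn Δv₁ = |v_p − v₁| = 5.7785 km/s.
Circular speed at r₂: v₂ = √(μ/r₂) = 10.0638 km/s.
Transfer-orbit speed at r₂: v_a = √[μ(2/r₂ − 1/a_t)] = 6.15234 km/s.
Second burn Δv₂ = |v₂ − v_a| = 3.9115 km/s.
Δv = Δv₁ + Δv₂ = 5.7785 + 3.9115 = 9.690 km/s.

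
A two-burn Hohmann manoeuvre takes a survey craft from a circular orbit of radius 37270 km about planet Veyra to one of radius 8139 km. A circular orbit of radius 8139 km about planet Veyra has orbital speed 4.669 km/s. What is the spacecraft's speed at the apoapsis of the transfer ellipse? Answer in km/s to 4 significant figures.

v = 1.306 km/s

From the circular-orbit relation v² = μ/r at r = 8139 km: μ = v²r = (4.669)² × 8139 = 1.77427×10^5 km³/s².
Semi-major axis of the transfer orbit: a_t = (37270 + 8139)/2 = 22704.5 km.
At apoapsis, r = 37270 km.
Applying v² = μ(2/r − 1/a_t): v = 1.306 km/s.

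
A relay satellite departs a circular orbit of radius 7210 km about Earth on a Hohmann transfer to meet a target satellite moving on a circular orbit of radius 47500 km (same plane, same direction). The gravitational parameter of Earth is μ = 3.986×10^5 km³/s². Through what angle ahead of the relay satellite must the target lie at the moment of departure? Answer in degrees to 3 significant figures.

Transfer-ellipse semi-major axis a_t = (r₁ + r₂)/2 = (7210 + 47500)/2 = 27355 km.
Transfer time t = π√(a_t³/μ) = 22510 s.
The target's mean motion on its circular orbit is ω₂ = √(μ/r₂³) = 6.099×10^-5 rad/s.
Angle swept by the target during transfer: ω₂·t = 1.373 rad = 78.67°.
Arrival is 180° from departure on the ellipse, so φ = 180° − 78.67° = 101°.

φ = 101°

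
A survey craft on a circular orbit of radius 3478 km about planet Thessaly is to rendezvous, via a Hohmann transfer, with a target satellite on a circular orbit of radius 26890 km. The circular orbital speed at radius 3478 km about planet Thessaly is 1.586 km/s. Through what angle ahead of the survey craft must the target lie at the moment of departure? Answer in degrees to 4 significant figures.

φ = 103.6°

From the circular-orbit relation v² = μ/r at r = 3478 km: μ = v²r = (1.586)² × 3478 = 8748.55 km³/s².
Transfer-ellipse semi-major axis a_t = (r₁ + r₂)/2 = (3478 + 26890)/2 = 15184 km.
Transfer time t = π√(a_t³/μ) = 62840 s.
The target's mean motion on its circular orbit is ω₂ = √(μ/r₂³) = 2.121×10^-5 rad/s.
Angle swept by the target during transfer: ω₂·t = 1.333 rad = 76.38°.
Arrival is 180° from departure on the ellipse, so φ = 180° − 76.38° = 103.6°.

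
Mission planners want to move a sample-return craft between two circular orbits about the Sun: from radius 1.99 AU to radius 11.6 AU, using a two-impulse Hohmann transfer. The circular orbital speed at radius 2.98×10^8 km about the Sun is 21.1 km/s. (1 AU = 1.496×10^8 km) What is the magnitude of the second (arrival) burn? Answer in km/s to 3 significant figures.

From the circular-orbit relation v² = μ/r at r = 2.98×10^8 km: μ = v²r = (21.1)² × 2.98×10^8 = 1.32673×10^11 km³/s².
In km: r₁ = 1.99 × 1.496×10^8 = 2.97704×10^8 km; r₂ = 11.6 × 1.496×10^8 = 1.73536×10^9 km.
The Hohmann ellipse has a_t = (r₁ + r₂)/2 = 1.016532×10^9 km.
On the circular orbit at r = 1.73536×10^9 km, v_c = √(μ/r) = 8.744 km/s.
Transfer-orbit speed at the same r (vis-viva, a = a_t): v_t = √[μ(2/r − 1/a_t)] = 4.732 km/s.
Δv₂ = |v_t − v_c| = |4.732 − 8.744| = 4.012 km/s.

Δv₂ = 4.01 km/s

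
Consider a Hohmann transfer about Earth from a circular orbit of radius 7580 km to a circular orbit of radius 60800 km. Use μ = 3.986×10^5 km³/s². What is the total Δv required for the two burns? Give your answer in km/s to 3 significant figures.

Transfer-ellipse semi-major axis a_t = (r₁ + r₂)/2 = (7580 + 60800)/2 = 34190 km.
At r₁ the circular-orbit speed is v₁ = √(μ/r₁) = 7.25160 km/s.
On the transfer ellipse at r₁, vis-viva equation gives v_p = √[μ(2/r₁ − 1/a_t)] = 9.67022 km/s.
First burn Δv₁ = |v_p − v₁| = 2.41862 km/s.
Circular speed at r₂: v₂ = √(μ/r₂) = 2.560453 km/s.
Transfer-orbit speed at r₂: v_a = √[μ(2/r₂ − 1/a_t)] = 1.205596 km/s.
Second burn Δv₂ = |v₂ − v_a| = 1.35486 km/s.
Total Δv = Δv₁ + Δv₂ = 3.773 km/s.

Δv = 3.77 km/s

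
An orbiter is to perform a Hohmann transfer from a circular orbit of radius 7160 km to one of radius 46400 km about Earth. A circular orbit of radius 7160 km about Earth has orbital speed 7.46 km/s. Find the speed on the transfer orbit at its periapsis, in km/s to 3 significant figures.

From the circular-orbit relation v² = μ/r at r = 7160 km: μ = v²r = (7.46)² × 7160 = 3.98465×10^5 km³/s².
The Hohmann ellipse has a_t = (r₁ + r₂)/2 = 26780 km.
The periapsis of the transfer ellipse is at r = 7160 km.
Vis-viva: v = √[μ(2/r − 1/a_t)] = √[3.98465×10^5 × (2/7160 − 1/26780)] = 9.820 km/s.

v = 9.82 km/s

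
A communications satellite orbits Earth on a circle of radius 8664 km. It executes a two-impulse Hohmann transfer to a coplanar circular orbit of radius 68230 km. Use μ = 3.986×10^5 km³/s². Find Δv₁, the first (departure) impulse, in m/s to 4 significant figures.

Δv₁ = 2253 m/s

Transfer-ellipse semi-major axis a_t = (r₁ + r₂)/2 = (8664 + 68230)/2 = 38447 km.
Circular speed at r = 8664 km: v_c = √(μ/r) = 6.783 km/s.
Vis-viva on the transfer ellipse at r = 8664 km gives v_t = √[μ(2/r − 1/a_t)] = 9.036 km/s.
Δv₁ = |v_t − v_c| = |9.036 − 6.783| = 2.253 km/s.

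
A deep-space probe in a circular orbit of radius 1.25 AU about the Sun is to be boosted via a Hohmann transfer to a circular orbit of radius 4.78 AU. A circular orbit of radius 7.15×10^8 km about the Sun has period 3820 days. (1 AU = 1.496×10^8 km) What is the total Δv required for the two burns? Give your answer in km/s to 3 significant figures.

From Kepler's third law T² = 4π²r³/μ at r = 7.15×10^8 km, T = 3820 days = 3820 × 86400 s = 3.30048×10^8 s: μ = 4π²r³/T² = 1.32472×10^11 km³/s².
In km: r₁ = 1.25 × 1.496×10^8 = 1.870×10^8 km; r₂ = 4.78 × 1.496×10^8 = 7.15088×10^8 km.
The Hohmann ellipse has a_t = (r₁ + r₂)/2 = 4.51044×10^8 km.
At r₁ the circular-orbit speed is v₁ = √(μ/r₁) = 26.616 km/s.
Transfer-orbit speed at r₁ (vis-viva equation): v_p = √[μ(2/r₁ − 1/a_t)] = 33.513 km/s.
First burn Δv₁ = |v_p − v₁| = 6.897 km/s.
Circular speed at r₂: v₂ = √(μ/r₂) = 13.611 km/s.
Transfer-orbit speed at r₂: v_a = √[μ(2/r₂ − 1/a_t)] = 8.7638 km/s.
Second burn Δv₂ = |v₂ − v_a| = 4.847 km/s.
Total Δv = Δv₁ + Δv₂ = 11.74 km/s.

Δv = 11.7 km/s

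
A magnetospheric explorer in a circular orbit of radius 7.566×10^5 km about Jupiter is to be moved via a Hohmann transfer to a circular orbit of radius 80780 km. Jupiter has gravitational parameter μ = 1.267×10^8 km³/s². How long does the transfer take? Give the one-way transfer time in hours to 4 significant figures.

t = 21.00 hours

The Hohmann ellipse has a_t = (r₁ + r₂)/2 = 4.1869×10^5 km.
Half the transfer-orbit period gives t = π√(a_t³/μ) = 75610 s.
Converting: 75610 s ÷ 3600 s/hour = 21.00 hours.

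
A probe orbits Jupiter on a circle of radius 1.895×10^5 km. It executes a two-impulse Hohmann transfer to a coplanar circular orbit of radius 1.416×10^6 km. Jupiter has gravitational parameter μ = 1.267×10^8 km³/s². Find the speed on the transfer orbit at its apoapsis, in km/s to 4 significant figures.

Transfer-ellipse semi-major axis a_t = (r₁ + r₂)/2 = (1.895×10^5 + 1.416×10^6)/2 = 8.0275×10^5 km.
The apoapsis of the transfer ellipse is at r = 1.416×10^6 km.
From the vis-viva equation, v = √[μ(2/r − 1/a_t)] = 4.596 km/s.

v = 4.596 km/s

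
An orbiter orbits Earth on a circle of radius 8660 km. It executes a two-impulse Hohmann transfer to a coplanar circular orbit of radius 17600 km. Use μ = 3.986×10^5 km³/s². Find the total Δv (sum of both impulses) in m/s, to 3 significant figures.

Semi-major axis of the transfer orbit: a_t = (8660 + 17600)/2 = 13130 km.
At r₁ the circular-orbit speed is v₁ = √(μ/r₁) = 6.7844 km/s.
On the transfer ellipse at r₁, vis-viva equation gives v_p = √[μ(2/r₁ − 1/a_t)] = 7.8548 km/s.
First burn Δv₁ = |v_p − v₁| = 1.070 km/s.
At r₂, v₂ = √(μ/r₂) = 4.7590 km/s.
Transfer-orbit speed at r₂: v_a = √[μ(2/r₂ − 1/a_t)] = 3.8649 km/s.
Second burn Δv₂ = |v₂ − v_a| = 0.8941 km/s.
Total Δv = Δv₁ + Δv₂ = 1.964 km/s.

Δv = 1960 m/s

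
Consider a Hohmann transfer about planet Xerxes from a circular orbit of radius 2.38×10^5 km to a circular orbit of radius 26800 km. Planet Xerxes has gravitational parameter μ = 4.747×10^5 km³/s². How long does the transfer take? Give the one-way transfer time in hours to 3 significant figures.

t = 61.0 hours

Transfer-ellipse semi-major axis a_t = (r₁ + r₂)/2 = (2.380×10^5 + 26800)/2 = 1.324×10^5 km.
Transfer time t = π√(a_t³/μ) = π√((1.324×10^5)³ / 4.747×10^5) = 2.197×10^5 s.
Converting: 2.197×10^5 s ÷ 3600 s/hour = 61.0 hours.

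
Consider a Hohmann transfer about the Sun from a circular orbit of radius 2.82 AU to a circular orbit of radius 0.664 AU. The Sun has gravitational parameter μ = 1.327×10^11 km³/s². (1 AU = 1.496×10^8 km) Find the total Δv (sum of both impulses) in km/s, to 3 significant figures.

In km: r₁ = 2.82 × 1.496×10^8 = 4.21872×10^8 km; r₂ = 0.664 × 1.496×10^8 = 9.93344×10^7 km.
Transfer-ellipse semi-major axis a_t = (r₁ + r₂)/2 = (4.21872×10^8 + 9.93344×10^7)/2 = 2.606032×10^8 km.
Circular speed at r₁: v₁ = √(μ/r₁) = √(1.327×10^11/4.21872×10^8) = 17.736 km/s.
Transfer-orbit speed at r₁ (vis-viva): v_a = √[μ(2/r₁ − 1/a_t)] = 10.950 km/s.
First burn Δv₁ = |v_a − v₁| = 6.786 km/s.
Circular speed at r₂: v₂ = √(μ/r₂) = 36.550 km/s.
Transfer-orbit speed at r₂: v_p = √[μ(2/r₂ − 1/a_t)] = 46.504 km/s.
Second burn Δv₂ = |v₂ − v_p| = 9.954 km/s.
Δv = Δv₁ + Δv₂ = 6.786 + 9.954 = 16.74 km/s.

Δv = 16.7 km/s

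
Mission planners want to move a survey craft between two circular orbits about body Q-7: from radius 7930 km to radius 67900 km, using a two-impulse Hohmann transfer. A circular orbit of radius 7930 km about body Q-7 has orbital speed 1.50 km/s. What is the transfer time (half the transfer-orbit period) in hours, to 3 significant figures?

From the circular-orbit relation v² = μ/r at r = 7930 km: μ = v²r = (1.50)² × 7930 = 17842.5 km³/s².
Transfer-ellipse semi-major axis a_t = (r₁ + r₂)/2 = (7930 + 67900)/2 = 37915 km.
Transfer time t = π√(a_t³/μ) = π√((37915)³ / 17842.5) = 1.736×10^5 s.
Converting: 1.736×10^5 s ÷ 3600 s/hour = 48.2 hours.

t = 48.2 hours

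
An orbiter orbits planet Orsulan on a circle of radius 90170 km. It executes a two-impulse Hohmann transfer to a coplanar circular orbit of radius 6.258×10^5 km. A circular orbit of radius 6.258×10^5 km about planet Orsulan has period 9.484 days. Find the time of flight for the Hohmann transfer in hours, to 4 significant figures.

From Kepler's third law T² = 4π²r³/μ at r = 6.258×10^5 km, T = 9.484 days = 9.484 × 86400 s = 8.194176×10^5 s: μ = 4π²r³/T² = 1.44097×10^7 km³/s².
Semi-major axis of the transfer orbit: a_t = (90170 + 6.258×10^5)/2 = 3.57985×10^5 km.
Transfer time t = π√(a_t³/μ) = π√((3.57985×10^5)³ / 1.44097×10^7) = 1.7726×10^5 s.
Converting: 1.7726×10^5 s ÷ 3600 s/hour = 49.24 hours.

t = 49.24 hours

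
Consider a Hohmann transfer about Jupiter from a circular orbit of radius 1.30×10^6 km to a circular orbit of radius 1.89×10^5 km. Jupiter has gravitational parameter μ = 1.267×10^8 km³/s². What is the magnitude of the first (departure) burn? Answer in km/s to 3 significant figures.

Δv₁ = 4.90 km/s

Transfer-ellipse semi-major axis a_t = (r₁ + r₂)/2 = (1.300×10^6 + 1.890×10^5)/2 = 7.445×10^5 km.
Circular speed at r = 1.300×10^6 km: v_c = √(μ/r) = 9.872 km/s.
Transfer-orbit speed at the same r (vis-viva, a = a_t): v_t = √[μ(2/r − 1/a_t)] = 4.974 km/s.
Δv₁ = |v_t − v_c| = |4.974 − 9.872| = 4.898 km/s.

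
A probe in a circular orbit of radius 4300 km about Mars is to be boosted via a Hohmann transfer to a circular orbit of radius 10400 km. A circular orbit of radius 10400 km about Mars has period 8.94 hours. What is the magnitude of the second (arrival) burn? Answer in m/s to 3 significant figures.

From Kepler's third law T² = 4π²r³/μ at r = 10400 km, T = 8.94 hours = 8.94 × 3600 s = 32184 s: μ = 4π²r³/T² = 42872.6 km³/s².
Semi-major axis of the transfer orbit: a_t = (4300 + 10400)/2 = 7350 km.
On the circular orbit at r = 10400 km, v_c = √(μ/r) = 2.0304 km/s.
Transfer-orbit speed at the same r (vis-viva, a = a_t): v_t = √[μ(2/r − 1/a_t)] = 1.5530 km/s.
Δv₂ = |v_t − v_c| = |1.5530 − 2.0304| = 0.4774 km/s.

Δv₂ = 477 m/s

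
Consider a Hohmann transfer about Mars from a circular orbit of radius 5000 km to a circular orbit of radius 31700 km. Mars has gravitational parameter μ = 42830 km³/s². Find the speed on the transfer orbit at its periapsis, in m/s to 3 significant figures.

v = 3850 m/s

Transfer-ellipse semi-major axis a_t = (r₁ + r₂)/2 = (5000 + 31700)/2 = 18350 km.
At periapsis, r = 5000 km.
From the vis-viva equation, v = √[μ(2/r − 1/a_t)] = 3.847 km/s.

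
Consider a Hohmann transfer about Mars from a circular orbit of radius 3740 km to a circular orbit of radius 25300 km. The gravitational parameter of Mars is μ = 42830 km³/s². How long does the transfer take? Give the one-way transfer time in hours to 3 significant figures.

The Hohmann ellipse has a_t = (r₁ + r₂)/2 = 14520 km.
By Kepler's third law the transfer-orbit period is T = 2π√(a_t³/μ), so t = T/2 = 26560 s.
Converting: 26560 s ÷ 3600 s/hour = 7.38 hours.

t = 7.38 hours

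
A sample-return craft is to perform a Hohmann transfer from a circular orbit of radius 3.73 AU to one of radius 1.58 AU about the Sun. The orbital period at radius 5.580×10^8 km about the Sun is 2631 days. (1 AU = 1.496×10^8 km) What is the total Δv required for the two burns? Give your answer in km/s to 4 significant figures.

Δv = 7.916 km/s

From Kepler's third law T² = 4π²r³/μ at r = 5.580×10^8 km, T = 2631 days = 2631 × 86400 s = 2.273184×10^8 s: μ = 4π²r³/T² = 1.32737×10^11 km³/s².
In km: r₁ = 3.73 × 1.496×10^8 = 5.58008×10^8 km; r₂ = 1.58 × 1.496×10^8 = 2.36368×10^8 km.
The Hohmann ellipse has a_t = (r₁ + r₂)/2 = 3.97188×10^8 km.
At r₁ the circular-orbit speed is v₁ = √(μ/r₁) = 15.423 km/s.
Transfer-orbit speed at r₁ (v² = μ(2/r − 1/a)): v_a = √[μ(2/r₁ − 1/a_t)] = 11.898 km/s.
First burn Δv₁ = |v_a − v₁| = 3.525 km/s.
At r₂, v₂ = √(μ/r₂) = 23.697 km/s.
Transfer-orbit speed at r₂: v_p = √[μ(2/r₂ − 1/a_t)] = 28.088 km/s.
Second burn Δv₂ = |v₂ − v_p| = 4.391 km/s.
Δv = Δv₁ + Δv₂ = 3.525 + 4.391 = 7.916 km/s.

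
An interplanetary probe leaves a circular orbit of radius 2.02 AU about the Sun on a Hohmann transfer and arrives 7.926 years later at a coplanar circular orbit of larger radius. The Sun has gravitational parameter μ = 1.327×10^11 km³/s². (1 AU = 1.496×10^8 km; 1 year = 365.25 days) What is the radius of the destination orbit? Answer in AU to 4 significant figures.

r₂ = 10.60 AU

In km: r₁ = 2.02 × 1.496×10^8 = 3.02192×10^8 km.
Transfer time t = 7.926 years × 365.25 × 86400 s = 2.501255376×10^8 s, and t = π√(a_t³/μ).
So a_t = (μ t²/π²)^(1/3) = (1.327×10^11 × (2.501255376×10^8)² / π²)^(1/3) = 9.4398×10^8 km.
Since a_t = (r₁ + r₂)/2, r₂ = 2a_t − r₁ = 2×9.4398×10^8 − 3.02192×10^8 = 1.585768×10^9 km.
In AU: r₂ = 1.585768×10^9 / 1.496×10^8 = 10.60 AU.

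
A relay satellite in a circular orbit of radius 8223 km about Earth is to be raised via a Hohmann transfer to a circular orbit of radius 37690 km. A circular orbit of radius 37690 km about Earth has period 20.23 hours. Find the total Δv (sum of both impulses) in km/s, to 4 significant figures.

Δv = 3.264 km/s

From Kepler's third law T² = 4π²r³/μ at r = 37690 km, T = 20.23 hours = 20.23 × 3600 s = 72828 s: μ = 4π²r³/T² = 3.98512×10^5 km³/s².
Transfer-ellipse semi-major axis a_t = (r₁ + r₂)/2 = (8223 + 37690)/2 = 22956.5 km.
Circular speed at r₁: v₁ = √(μ/r₁) = √(3.98512×10^5/8223) = 6.962 km/s.
On the transfer ellipse at r₁, vis-viva gives v_p = √[μ(2/r₁ − 1/a_t)] = 8.920 km/s.
First burn Δv₁ = |v_p − v₁| = 1.958 km/s.
At r₂, v₂ = √(μ/r₂) = 3.252 km/s.
Transfer-orbit speed at r₂: v_a = √[μ(2/r₂ − 1/a_t)] = 1.946 km/s.
Second burn Δv₂ = |v₂ − v_a| = 1.306 km/s.
Total Δv = Δv₁ + Δv₂ = 3.264 km/s.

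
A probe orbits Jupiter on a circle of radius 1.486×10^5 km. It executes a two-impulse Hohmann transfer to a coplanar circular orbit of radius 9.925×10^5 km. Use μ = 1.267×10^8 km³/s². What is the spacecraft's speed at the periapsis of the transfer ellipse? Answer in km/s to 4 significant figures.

v = 38.51 km/s

Transfer-ellipse semi-major axis a_t = (r₁ + r₂)/2 = (1.486×10^5 + 9.925×10^5)/2 = 5.7055×10^5 km.
At periapsis, r = 1.486×10^5 km.
Vis-viva: v = √[μ(2/r − 1/a_t)] = √[1.267×10^8 × (2/1.486×10^5 − 1/5.7055×10^5)] = 38.51 km/s.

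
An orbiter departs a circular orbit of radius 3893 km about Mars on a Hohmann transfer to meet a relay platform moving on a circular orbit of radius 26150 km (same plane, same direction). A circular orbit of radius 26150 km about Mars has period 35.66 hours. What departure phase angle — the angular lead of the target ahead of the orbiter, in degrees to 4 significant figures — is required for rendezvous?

From Kepler's third law T² = 4π²r³/μ at r = 26150 km, T = 35.66 hours = 35.66 × 3600 s = 1.28376×10^5 s: μ = 4π²r³/T² = 42835.8 km³/s².
Transfer-ellipse semi-major axis a_t = (r₁ + r₂)/2 = (3893 + 26150)/2 = 15021.5 km.
Transfer time t = π√(a_t³/μ) = 27946 s.
Target angular speed ω₂ = √(μ/r₂³) = 4.8944×10^-5 rad/s.
Angle swept by the target during transfer: ω₂·t = 1.3678 rad = 78.37°.
Arrival is 180° from departure on the ellipse, so φ = 180° − 78.37° = 101.6°.

φ = 101.6°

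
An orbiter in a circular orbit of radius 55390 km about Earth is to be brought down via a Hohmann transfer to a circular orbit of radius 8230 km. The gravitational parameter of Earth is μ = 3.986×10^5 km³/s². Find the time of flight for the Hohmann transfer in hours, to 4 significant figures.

The Hohmann ellipse has a_t = (r₁ + r₂)/2 = 31810 km.
Half the transfer-orbit period gives t = π√(a_t³/μ) = 28230 s.
Converting: 28230 s ÷ 3600 s/hour = 7.842 hours.

t = 7.842 hours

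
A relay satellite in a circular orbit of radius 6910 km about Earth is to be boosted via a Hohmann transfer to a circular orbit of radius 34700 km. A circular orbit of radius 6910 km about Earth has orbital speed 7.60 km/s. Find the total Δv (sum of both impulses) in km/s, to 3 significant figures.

From the circular-orbit relation v² = μ/r at r = 6910 km: μ = v²r = (7.60)² × 6910 = 3.99122×10^5 km³/s².
The Hohmann ellipse has a_t = (r₁ + r₂)/2 = 20805 km.
At r₁ the circular-orbit speed is v₁ = √(μ/r₁) = 7.600 km/s.
On the transfer ellipse at r₁, vis-viva gives v_p = √[μ(2/r₁ − 1/a_t)] = 9.815 km/s.
First burn Δv₁ = |v_p − v₁| = 2.215 km/s.
Circular speed at r₂: v₂ = √(μ/r₂) = 3.3915 km/s.
Transfer-orbit speed at r₂: v_a = √[μ(2/r₂ − 1/a_t)] = 1.9545 km/s.
Second burn Δv₂ = |v₂ − v_a| = 1.437 km/s.
Total Δv = Δv₁ + Δv₂ = 3.652 km/s.

Δv = 3.65 km/s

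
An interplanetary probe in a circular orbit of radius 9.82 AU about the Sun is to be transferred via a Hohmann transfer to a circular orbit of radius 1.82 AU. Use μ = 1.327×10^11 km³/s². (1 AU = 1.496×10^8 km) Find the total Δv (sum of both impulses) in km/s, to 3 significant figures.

In km: r₁ = 9.82 × 1.496×10^8 = 1.469072×10^9 km; r₂ = 1.82 × 1.496×10^8 = 2.72272×10^8 km.
Transfer-ellipse semi-major axis a_t = (r₁ + r₂)/2 = (1.469072×10^9 + 2.72272×10^8)/2 = 8.70672×10^8 km.
Circular speed at r₁: v₁ = √(μ/r₁) = √(1.327×10^11/1.469072×10^9) = 9.504 km/s.
On the transfer ellipse at r₁, vis-viva equation gives v_a = √[μ(2/r₁ − 1/a_t)] = 5.315 km/s.
First burn Δv₁ = |v_a − v₁| = 4.189 km/s.
Circular speed at r₂: v₂ = √(μ/r₂) = 22.08 km/s.
Transfer-orbit speed at r₂: v_p = √[μ(2/r₂ − 1/a_t)] = 28.68 km/s.
Second burn Δv₂ = |v₂ − v_p| = 6.600 km/s.
Total Δv = Δv₁ + Δv₂ = 10.79 km/s.

Δv = 10.8 km/s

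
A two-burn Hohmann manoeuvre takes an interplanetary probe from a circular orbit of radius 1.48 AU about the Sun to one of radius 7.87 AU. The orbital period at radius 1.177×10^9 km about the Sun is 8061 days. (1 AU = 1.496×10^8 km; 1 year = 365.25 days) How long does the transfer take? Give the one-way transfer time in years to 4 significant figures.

t = 5.054 years

From Kepler's third law T² = 4π²r³/μ at r = 1.177×10^9 km, T = 8061 days = 8061 × 86400 s = 6.964704×10^8 s: μ = 4π²r³/T² = 1.32704×10^11 km³/s².
In km: r₁ = 1.48 × 1.496×10^8 = 2.21408×10^8 km; r₂ = 7.87 × 1.496×10^8 = 1.177352×10^9 km.
The Hohmann ellipse has a_t = (r₁ + r₂)/2 = 6.9938×10^8 km.
Transfer time t = π√(a_t³/μ) = π√((6.9938×10^8)³ / 1.32704×10^11) = 1.595×10^8 s.
Converting: 1.595×10^8 s ÷ 3.15576×10^7 s/year (365.25 × 86400) = 5.054 years.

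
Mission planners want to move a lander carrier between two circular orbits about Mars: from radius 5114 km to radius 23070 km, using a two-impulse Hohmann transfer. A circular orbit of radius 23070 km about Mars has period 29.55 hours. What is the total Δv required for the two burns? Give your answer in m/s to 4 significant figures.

Δv = 1351 m/s

From Kepler's third law T² = 4π²r³/μ at r = 23070 km, T = 29.55 hours = 29.55 × 3600 s = 1.0638×10^5 s: μ = 4π²r³/T² = 42833.4 km³/s².
Semi-major axis of the transfer orbit: a_t = (5114 + 23070)/2 = 14092 km.
Circular speed at r₁: v₁ = √(μ/r₁) = √(42833.4/5114) = 2.8941 km/s.
On the transfer ellipse at r₁, vis-viva equation gives v_p = √[μ(2/r₁ − 1/a_t)] = 3.7030 km/s.
First burn Δv₁ = |v_p − v₁| = 0.8089 km/s.
At r₂, v₂ = √(μ/r₂) = 1.36260 km/s.
Transfer-orbit speed at r₂: v_a = √[μ(2/r₂ − 1/a_t)] = 0.820846 km/s.
Second burn Δv₂ = |v₂ − v_a| = 0.5418 km/s.
Δv = Δv₁ + Δv₂ = 0.8089 + 0.5418 = 1.351 km/s.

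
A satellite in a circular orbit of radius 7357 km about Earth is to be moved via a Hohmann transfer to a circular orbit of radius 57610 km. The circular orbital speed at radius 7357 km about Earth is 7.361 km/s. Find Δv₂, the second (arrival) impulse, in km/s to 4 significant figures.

Δv₂ = 1.379 km/s

From the circular-orbit relation v² = μ/r at r = 7357 km: μ = v²r = (7.361)² × 7357 = 3.98634×10^5 km³/s².
Transfer-ellipse semi-major axis a_t = (r₁ + r₂)/2 = (7357 + 57610)/2 = 32483.5 km.
Circular speed at r = 57610 km: v_c = √(μ/r) = 2.6305 km/s.
Transfer-orbit speed at the same r (vis-viva, a = a_t): v_t = √[μ(2/r − 1/a_t)] = 1.2519 km/s.
Δv₂ = |v_t − v_c| = |1.2519 − 2.6305| = 1.379 km/s.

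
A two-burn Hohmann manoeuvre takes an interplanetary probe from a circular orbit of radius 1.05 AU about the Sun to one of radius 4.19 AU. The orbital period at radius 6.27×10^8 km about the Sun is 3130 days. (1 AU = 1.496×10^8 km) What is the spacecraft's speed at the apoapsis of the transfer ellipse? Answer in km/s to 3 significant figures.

From Kepler's third law T² = 4π²r³/μ at r = 6.27×10^8 km, T = 3130 days = 3130 × 86400 s = 2.70432×10^8 s: μ = 4π²r³/T² = 1.33060×10^11 km³/s².
In km: r₁ = 1.05 × 1.496×10^8 = 1.5708×10^8 km; r₂ = 4.19 × 1.496×10^8 = 6.26824×10^8 km.
Transfer-ellipse semi-major axis a_t = (r₁ + r₂)/2 = (1.5708×10^8 + 6.26824×10^8)/2 = 3.91952×10^8 km.
At apoapsis, r = 6.26824×10^8 km.
Applying v² = μ(2/r − 1/a_t): v = 9.223 km/s.

v = 9.22 km/s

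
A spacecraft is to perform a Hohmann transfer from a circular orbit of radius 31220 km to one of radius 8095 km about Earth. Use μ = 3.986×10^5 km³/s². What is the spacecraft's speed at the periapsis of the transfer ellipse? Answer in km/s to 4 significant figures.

Semi-major axis of the transfer orbit: a_t = (31220 + 8095)/2 = 19657.5 km.
The periapsis of the transfer ellipse is at r = 8095 km.
Vis-viva: v = √[μ(2/r − 1/a_t)] = √[3.986×10^5 × (2/8095 − 1/19657.5)] = 8.843 km/s.

v = 8.843 km/s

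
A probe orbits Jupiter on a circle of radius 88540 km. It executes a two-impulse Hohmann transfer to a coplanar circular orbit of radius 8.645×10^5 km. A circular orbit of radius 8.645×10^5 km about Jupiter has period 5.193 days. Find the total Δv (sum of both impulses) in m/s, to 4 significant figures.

From Kepler's third law T² = 4π²r³/μ at r = 8.645×10^5 km, T = 5.193 days = 5.193 × 86400 s = 4.486752×10^5 s: μ = 4π²r³/T² = 1.26704×10^8 km³/s².
Semi-major axis of the transfer orbit: a_t = (88540 + 8.645×10^5)/2 = 4.7652×10^5 km.
At r₁ the circular-orbit speed is v₁ = √(μ/r₁) = 37.83 km/s.
On the transfer ellipse at r₁, vis-viva equation gives v_p = √[μ(2/r₁ − 1/a_t)] = 50.95 km/s.
First burn Δv₁ = |v_p − v₁| = 13.12 km/s.
At r₂, v₂ = √(μ/r₂) = 12.1063 km/s.
Transfer-orbit speed at r₂: v_a = √[μ(2/r₂ − 1/a_t)] = 5.21846 km/s.
Second burn Δv₂ = |v₂ − v_a| = 6.888 km/s.
Δv = Δv₁ + Δv₂ = 13.12 + 6.888 = 20.01 km/s.

Δv = 20010 m/s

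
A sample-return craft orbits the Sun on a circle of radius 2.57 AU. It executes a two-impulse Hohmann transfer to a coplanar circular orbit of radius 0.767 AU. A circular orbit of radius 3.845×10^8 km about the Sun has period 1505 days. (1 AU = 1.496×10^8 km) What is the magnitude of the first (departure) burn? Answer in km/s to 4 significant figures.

Δv₁ = 5.983 km/s

From Kepler's third law T² = 4π²r³/μ at r = 3.845×10^8 km, T = 1505 days = 1505 × 86400 s = 1.30032×10^8 s: μ = 4π²r³/T² = 1.32724×10^11 km³/s².
In km: r₁ = 2.57 × 1.496×10^8 = 3.84472×10^8 km; r₂ = 0.767 × 1.496×10^8 = 1.147432×10^8 km.
Semi-major axis of the transfer orbit: a_t = (3.84472×10^8 + 1.147432×10^8)/2 = 2.496076×10^8 km.
Circular speed at r = 3.84472×10^8 km: v_c = √(μ/r) = 18.580 km/s.
Transfer-orbit speed at the same r (vis-viva, a = a_t): v_t = √[μ(2/r − 1/a_t)] = 12.597 km/s.
Δv₁ = |v_t − v_c| = |12.597 − 18.580| = 5.983 km/s.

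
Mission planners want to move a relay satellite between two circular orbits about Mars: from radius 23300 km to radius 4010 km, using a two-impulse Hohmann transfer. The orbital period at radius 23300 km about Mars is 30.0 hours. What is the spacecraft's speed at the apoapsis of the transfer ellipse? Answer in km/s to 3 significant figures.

v = 0.735 km/s

From Kepler's third law T² = 4π²r³/μ at r = 23300 km, T = 30.0 hours = 30.0 × 3600 s = 1.080×10^5 s: μ = 4π²r³/T² = 42813.4 km³/s².
The Hohmann ellipse has a_t = (r₁ + r₂)/2 = 13655 km.
The apoapsis of the transfer ellipse is at r = 23300 km.
Applying v² = μ(2/r − 1/a_t): v = 0.7346 km/s.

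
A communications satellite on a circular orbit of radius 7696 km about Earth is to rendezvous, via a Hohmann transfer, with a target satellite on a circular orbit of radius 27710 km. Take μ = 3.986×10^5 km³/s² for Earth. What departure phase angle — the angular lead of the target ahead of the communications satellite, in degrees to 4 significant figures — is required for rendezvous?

Semi-major axis of the transfer orbit: a_t = (7696 + 27710)/2 = 17703 km.
Transfer time t = π√(a_t³/μ) = 11720.65 s.
Target angular speed ω₂ = √(μ/r₂³) = 1.368718×10^-4 rad/s.
Angle swept by the target during transfer: ω₂·t = 1.60423 rad = 91.92°.
Arrival is 180° from departure on the ellipse, so φ = 180° − 91.92° = 88.08°.

φ = 88.08°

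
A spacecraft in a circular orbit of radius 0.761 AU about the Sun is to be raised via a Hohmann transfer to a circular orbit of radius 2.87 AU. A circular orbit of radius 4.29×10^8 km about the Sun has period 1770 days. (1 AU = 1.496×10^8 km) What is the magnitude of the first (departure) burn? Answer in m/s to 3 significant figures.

Δv₁ = 8800 m/s

From Kepler's third law T² = 4π²r³/μ at r = 4.29×10^8 km, T = 1770 days = 1770 × 86400 s = 1.52928×10^8 s: μ = 4π²r³/T² = 1.33278×10^11 km³/s².
In km: r₁ = 0.761 × 1.496×10^8 = 1.138456×10^8 km; r₂ = 2.87 × 1.496×10^8 = 4.29352×10^8 km.
The Hohmann ellipse has a_t = (r₁ + r₂)/2 = 2.715988×10^8 km.
On the circular orbit at r = 1.138456×10^8 km, v_c = √(μ/r) = 34.215 km/s.
Transfer-orbit speed at the same r (vis-viva, a = a_t): v_t = √[μ(2/r − 1/a_t)] = 43.019 km/s.
Δv₁ = |v_t − v_c| = |43.019 − 34.215| = 8.804 km/s.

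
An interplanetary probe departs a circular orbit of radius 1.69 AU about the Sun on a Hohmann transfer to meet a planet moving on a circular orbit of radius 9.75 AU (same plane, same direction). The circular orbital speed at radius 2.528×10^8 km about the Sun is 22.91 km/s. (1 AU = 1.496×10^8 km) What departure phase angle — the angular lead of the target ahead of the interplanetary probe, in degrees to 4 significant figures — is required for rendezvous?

From the circular-orbit relation v² = μ/r at r = 2.528×10^8 km: μ = v²r = (22.91)² × 2.528×10^8 = 1.32687×10^11 km³/s².
In km: r₁ = 1.69 × 1.496×10^8 = 2.52824×10^8 km; r₂ = 9.75 × 1.496×10^8 = 1.4586×10^9 km.
The Hohmann ellipse has a_t = (r₁ + r₂)/2 = 8.55712×10^8 km.
The half-period of the transfer ellipse is t = π√(a_t³/μ) = 2.1589×10^8 s.
The target's mean motion on its circular orbit is ω₂ = √(μ/r₂³) = 6.5390×10^-9 rad/s.
Angle swept by the target during transfer: ω₂·t = 1.4117 rad = 80.88°.
Arrival is 180° from departure on the ellipse, so φ = 180° − 80.88° = 99.12°.

φ = 99.12°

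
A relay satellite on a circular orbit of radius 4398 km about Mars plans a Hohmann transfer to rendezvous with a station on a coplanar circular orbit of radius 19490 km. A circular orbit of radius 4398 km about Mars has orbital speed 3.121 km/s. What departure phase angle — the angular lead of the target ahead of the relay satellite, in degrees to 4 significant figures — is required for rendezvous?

φ = 93.65°

From the circular-orbit relation v² = μ/r at r = 4398 km: μ = v²r = (3.121)² × 4398 = 42839.3 km³/s².
The Hohmann ellipse has a_t = (r₁ + r₂)/2 = 11944 km.
Transfer time t = π√(a_t³/μ) = 19813.1 s.
Target angular speed ω₂ = √(μ/r₂³) = 7.60683×10^-5 rad/s.
Angle swept by the target during transfer: ω₂·t = 1.50715 rad = 86.35°.
The relay satellite traverses 180° on the transfer ellipse, so the target must lead by 180° − 86.35° = 93.65°.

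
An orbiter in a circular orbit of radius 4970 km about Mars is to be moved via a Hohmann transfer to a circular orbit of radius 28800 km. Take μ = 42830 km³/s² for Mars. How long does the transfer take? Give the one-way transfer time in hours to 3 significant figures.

t = 9.25 hours

Semi-major axis of the transfer orbit: a_t = (4970 + 28800)/2 = 16885 km.
By Kepler's third law the transfer-orbit period is T = 2π√(a_t³/μ), so t = T/2 = 33310 s.
Converting: 33310 s ÷ 3600 s/hour = 9.25 hours.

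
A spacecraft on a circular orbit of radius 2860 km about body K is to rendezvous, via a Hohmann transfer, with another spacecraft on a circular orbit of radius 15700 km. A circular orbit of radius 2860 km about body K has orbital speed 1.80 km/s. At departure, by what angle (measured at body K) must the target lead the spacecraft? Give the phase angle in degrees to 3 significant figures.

From the circular-orbit relation v² = μ/r at r = 2860 km: μ = v²r = (1.80)² × 2860 = 9266.40 km³/s².
Semi-major axis of the transfer orbit: a_t = (2860 + 15700)/2 = 9280 km.
The half-period of the transfer ellipse is t = π√(a_t³/μ) = 29175.4 s.
The target's mean motion on its circular orbit is ω₂ = √(μ/r₂³) = 4.89335×10^-5 rad/s.
Angle swept by the target during transfer: ω₂·t = 1.4277 rad = 81.80°.
Arrival is 180° from departure on the ellipse, so φ = 180° − 81.80° = 98.2°.

φ = 98.2°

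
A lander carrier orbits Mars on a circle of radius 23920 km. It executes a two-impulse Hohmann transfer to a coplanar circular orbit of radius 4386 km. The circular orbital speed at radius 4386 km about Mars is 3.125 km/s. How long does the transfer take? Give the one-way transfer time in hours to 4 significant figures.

t = 7.100 hours

From the circular-orbit relation v² = μ/r at r = 4386 km: μ = v²r = (3.125)² × 4386 = 42832.0 km³/s².
Transfer-ellipse semi-major axis a_t = (r₁ + r₂)/2 = (23920 + 4386)/2 = 14153 km.
By Kepler's third law the transfer-orbit period is T = 2π√(a_t³/μ), so t = T/2 = 25560 s.
Converting: 25560 s ÷ 3600 s/hour = 7.100 hours.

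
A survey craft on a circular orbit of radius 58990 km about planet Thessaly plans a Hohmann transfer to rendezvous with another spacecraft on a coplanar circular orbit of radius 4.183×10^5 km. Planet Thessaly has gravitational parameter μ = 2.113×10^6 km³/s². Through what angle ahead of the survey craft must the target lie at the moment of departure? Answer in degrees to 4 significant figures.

φ = 102.4°

Transfer-ellipse semi-major axis a_t = (r₁ + r₂)/2 = (58990 + 4.183×10^5)/2 = 2.38645×10^5 km.
The half-period of the transfer ellipse is t = π√(a_t³/μ) = 2.5196×10^5 s.
Target angular speed ω₂ = √(μ/r₂³) = 5.3730×10^-6 rad/s.
Angle swept by the target during transfer: ω₂·t = 1.3538 rad = 77.57°.
The survey craft traverses 180° on the transfer ellipse, so the target must lead by 180° − 77.57° = 102.4°.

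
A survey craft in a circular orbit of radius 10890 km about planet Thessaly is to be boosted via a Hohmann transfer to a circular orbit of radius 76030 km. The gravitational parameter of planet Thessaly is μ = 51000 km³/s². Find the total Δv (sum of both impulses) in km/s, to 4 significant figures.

Semi-major axis of the transfer orbit: a_t = (10890 + 76030)/2 = 43460 km.
At r₁ the circular-orbit speed is v₁ = √(μ/r₁) = 2.164069 km/s.
On the transfer ellipse at r₁, v² = μ(2/r − 1/a) gives v_p = √[μ(2/r₁ − 1/a_t)] = 2.862324 km/s.
First burn Δv₁ = |v_p − v₁| = 0.6983 km/s.
At r₂, v₂ = √(μ/r₂) = 0.8190 km/s.
Transfer-orbit speed at r₂: v_a = √[μ(2/r₂ − 1/a_t)] = 0.4100 km/s.
Second burn Δv₂ = |v₂ − v_a| = 0.4090 km/s.
Total Δv = Δv₁ + Δv₂ = 1.107 km/s.

Δv = 1.107 km/s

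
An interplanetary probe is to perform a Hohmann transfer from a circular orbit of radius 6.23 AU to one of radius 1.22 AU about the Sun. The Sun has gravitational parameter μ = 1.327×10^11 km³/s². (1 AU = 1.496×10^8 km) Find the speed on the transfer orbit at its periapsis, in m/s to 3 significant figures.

v = 34900 m/s

In km: r₁ = 6.23 × 1.496×10^8 = 9.32008×10^8 km; r₂ = 1.22 × 1.496×10^8 = 1.82512×10^8 km.
The Hohmann ellipse has a_t = (r₁ + r₂)/2 = 5.5726×10^8 km.
The periapsis of the transfer ellipse is at r = 1.82512×10^8 km.
Vis-viva: v = √[μ(2/r − 1/a_t)] = √[1.327×10^11 × (2/1.82512×10^8 − 1/5.5726×10^8)] = 34.87 km/s.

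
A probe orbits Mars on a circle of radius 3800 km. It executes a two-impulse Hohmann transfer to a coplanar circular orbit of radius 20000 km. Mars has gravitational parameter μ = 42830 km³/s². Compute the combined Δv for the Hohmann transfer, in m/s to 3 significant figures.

Δv = 1630 m/s

The Hohmann ellipse has a_t = (r₁ + r₂)/2 = 11900 km.
Circular speed at r₁: v₁ = √(μ/r₁) = √(42830/3800) = 3.35724 km/s.
Transfer-orbit speed at r₁ (vis-viva equation): v_p = √[μ(2/r₁ − 1/a_t)] = 4.35235 km/s.
First burn Δv₁ = |v_p − v₁| = 0.99511 km/s.
At r₂, v₂ = √(μ/r₂) = 1.46339 km/s.
Transfer-orbit speed at r₂: v_a = √[μ(2/r₂ − 1/a_t)] = 0.826946 km/s.
Second burn Δv₂ = |v₂ − v_a| = 0.63644 km/s.
Total Δv = Δv₁ + Δv₂ = 1.632 km/s.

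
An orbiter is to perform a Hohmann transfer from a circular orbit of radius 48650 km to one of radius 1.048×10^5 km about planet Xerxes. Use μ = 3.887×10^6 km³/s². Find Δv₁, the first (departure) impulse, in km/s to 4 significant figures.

The Hohmann ellipse has a_t = (r₁ + r₂)/2 = 76725 km.
Circular speed at r = 48650 km: v_c = √(μ/r) = 8.93852 km/s.
Transfer-orbit speed at the same r (vis-viva, a = a_t): v_t = √[μ(2/r − 1/a_t)] = 10.4467 km/s.
Δv₁ = |v_t − v_c| = |10.4467 − 8.93852| = 1.508 km/s.

Δv₁ = 1.508 km/s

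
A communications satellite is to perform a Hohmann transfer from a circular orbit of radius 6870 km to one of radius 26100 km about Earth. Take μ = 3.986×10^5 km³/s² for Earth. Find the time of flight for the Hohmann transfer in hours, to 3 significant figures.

The Hohmann ellipse has a_t = (r₁ + r₂)/2 = 16485 km.
Half the transfer-orbit period gives t = π√(a_t³/μ) = 10532 s.
Converting: 10532 s ÷ 3600 s/hour = 2.93 hours.

t = 2.93 hours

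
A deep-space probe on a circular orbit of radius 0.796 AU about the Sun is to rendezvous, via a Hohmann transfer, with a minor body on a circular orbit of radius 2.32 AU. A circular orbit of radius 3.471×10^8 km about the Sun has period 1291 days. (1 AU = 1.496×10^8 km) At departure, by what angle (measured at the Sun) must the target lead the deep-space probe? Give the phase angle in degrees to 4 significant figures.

From Kepler's third law T² = 4π²r³/μ at r = 3.471×10^8 km, T = 1291 days = 1291 × 86400 s = 1.115424×10^8 s: μ = 4π²r³/T² = 1.32692×10^11 km³/s².
In km: r₁ = 0.796 × 1.496×10^8 = 1.190816×10^8 km; r₂ = 2.32 × 1.496×10^8 = 3.47072×10^8 km.
Semi-major axis of the transfer orbit: a_t = (1.190816×10^8 + 3.47072×10^8)/2 = 2.330768×10^8 km.
The half-period of the transfer ellipse is t = π√(a_t³/μ) = 3.069×10^7 s.
Target angular speed ω₂ = √(μ/r₂³) = 5.634×10^-8 rad/s.
Angle swept by the target during transfer: ω₂·t = 1.729 rad = 99.06°.
Arrival is 180° from departure on the ellipse, so φ = 180° − 99.06° = 80.94°.

φ = 80.94°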